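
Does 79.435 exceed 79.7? No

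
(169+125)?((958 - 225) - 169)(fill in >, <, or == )<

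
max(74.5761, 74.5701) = 74.5761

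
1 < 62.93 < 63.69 True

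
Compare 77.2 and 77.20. They are equal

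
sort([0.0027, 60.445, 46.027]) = [0.0027, 46.027, 60.445]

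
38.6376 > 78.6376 False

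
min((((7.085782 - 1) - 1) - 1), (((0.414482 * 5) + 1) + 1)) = 4.07241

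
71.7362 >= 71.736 True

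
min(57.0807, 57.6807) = 57.0807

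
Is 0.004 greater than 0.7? No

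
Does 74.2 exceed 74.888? No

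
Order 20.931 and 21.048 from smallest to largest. 20.931, 21.048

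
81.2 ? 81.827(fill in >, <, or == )<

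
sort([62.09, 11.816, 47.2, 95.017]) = [11.816, 47.2, 62.09, 95.017]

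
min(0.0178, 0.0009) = 0.0009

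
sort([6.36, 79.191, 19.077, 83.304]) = [6.36, 19.077, 79.191, 83.304]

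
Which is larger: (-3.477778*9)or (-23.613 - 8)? (-3.477778*9)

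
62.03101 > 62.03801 False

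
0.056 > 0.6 False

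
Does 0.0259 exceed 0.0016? Yes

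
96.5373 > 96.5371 True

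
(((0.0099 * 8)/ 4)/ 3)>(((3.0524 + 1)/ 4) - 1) False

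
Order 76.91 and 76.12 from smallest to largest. 76.12, 76.91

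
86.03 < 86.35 True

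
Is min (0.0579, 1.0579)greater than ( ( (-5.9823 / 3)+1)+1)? Yes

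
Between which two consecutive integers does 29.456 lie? 29 and 30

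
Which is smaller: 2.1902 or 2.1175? 2.1175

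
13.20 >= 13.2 True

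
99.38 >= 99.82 False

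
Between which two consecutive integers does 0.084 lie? 0 and 1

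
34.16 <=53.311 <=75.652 True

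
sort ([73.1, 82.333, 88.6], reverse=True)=[88.6, 82.333, 73.1]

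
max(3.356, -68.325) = 3.356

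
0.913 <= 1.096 True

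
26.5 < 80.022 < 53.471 False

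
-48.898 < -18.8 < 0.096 True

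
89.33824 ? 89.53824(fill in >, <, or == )<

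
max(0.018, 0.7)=0.7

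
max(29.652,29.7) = 29.7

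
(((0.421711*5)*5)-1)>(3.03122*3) True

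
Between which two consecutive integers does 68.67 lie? 68 and 69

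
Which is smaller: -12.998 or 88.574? -12.998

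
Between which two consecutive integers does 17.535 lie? 17 and 18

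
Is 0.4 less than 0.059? No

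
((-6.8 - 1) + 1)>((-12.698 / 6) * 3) False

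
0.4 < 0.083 False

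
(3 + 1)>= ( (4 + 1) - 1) True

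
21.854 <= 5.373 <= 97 False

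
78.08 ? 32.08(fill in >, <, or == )>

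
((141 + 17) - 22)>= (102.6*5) False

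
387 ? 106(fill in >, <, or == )>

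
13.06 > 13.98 False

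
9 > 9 False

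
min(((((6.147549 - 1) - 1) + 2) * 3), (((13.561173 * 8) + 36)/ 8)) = 18.061173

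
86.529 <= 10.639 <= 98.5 False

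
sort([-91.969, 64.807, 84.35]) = [-91.969, 64.807, 84.35]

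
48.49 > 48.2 True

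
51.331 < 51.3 False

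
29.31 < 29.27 False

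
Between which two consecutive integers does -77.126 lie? -78 and -77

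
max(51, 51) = 51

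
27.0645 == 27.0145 False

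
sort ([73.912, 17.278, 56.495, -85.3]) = [-85.3, 17.278, 56.495, 73.912]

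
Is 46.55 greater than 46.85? No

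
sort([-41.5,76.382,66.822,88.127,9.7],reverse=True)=[88.127,76.382,66.822,9.7,-41.5]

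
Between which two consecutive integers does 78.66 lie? 78 and 79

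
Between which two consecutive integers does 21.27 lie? 21 and 22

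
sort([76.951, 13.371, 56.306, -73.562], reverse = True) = [76.951, 56.306, 13.371, -73.562]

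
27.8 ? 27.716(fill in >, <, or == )>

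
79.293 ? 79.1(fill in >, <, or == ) >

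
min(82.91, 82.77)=82.77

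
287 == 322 False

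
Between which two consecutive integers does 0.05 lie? 0 and 1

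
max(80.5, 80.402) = 80.5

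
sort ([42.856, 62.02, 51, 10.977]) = [10.977, 42.856, 51, 62.02]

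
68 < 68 False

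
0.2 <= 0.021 False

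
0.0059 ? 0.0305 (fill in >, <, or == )<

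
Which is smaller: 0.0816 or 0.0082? 0.0082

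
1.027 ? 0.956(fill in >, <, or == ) >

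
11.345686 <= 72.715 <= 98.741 True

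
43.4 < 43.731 True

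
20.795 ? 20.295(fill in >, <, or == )>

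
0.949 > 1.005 False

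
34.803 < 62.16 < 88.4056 True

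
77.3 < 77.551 True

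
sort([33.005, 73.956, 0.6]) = [0.6, 33.005, 73.956]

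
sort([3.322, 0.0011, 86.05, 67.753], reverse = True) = [86.05, 67.753, 3.322, 0.0011]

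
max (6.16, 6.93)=6.93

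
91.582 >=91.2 True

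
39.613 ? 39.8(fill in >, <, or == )<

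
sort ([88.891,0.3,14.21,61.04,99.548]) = [0.3,14.21,61.04,88.891,99.548]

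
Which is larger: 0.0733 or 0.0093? 0.0733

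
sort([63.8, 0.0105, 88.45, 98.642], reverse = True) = [98.642, 88.45, 63.8, 0.0105]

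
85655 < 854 False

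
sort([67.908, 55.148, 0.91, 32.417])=[0.91, 32.417, 55.148, 67.908]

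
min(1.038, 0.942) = 0.942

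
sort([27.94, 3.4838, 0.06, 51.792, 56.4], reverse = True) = [56.4, 51.792, 27.94, 3.4838, 0.06]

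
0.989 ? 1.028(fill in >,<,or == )<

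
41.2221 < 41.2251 True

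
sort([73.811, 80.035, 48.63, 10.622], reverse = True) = [80.035, 73.811, 48.63, 10.622]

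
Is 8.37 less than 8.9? Yes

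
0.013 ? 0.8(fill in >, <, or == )<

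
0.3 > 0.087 True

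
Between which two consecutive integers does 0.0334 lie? 0 and 1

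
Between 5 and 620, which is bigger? 620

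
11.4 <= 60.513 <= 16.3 False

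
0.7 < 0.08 False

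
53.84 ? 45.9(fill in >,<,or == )>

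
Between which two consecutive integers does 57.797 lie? 57 and 58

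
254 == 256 False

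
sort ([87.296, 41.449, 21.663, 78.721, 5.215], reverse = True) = [87.296, 78.721, 41.449, 21.663, 5.215]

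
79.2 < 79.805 True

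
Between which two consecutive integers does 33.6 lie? 33 and 34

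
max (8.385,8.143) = 8.385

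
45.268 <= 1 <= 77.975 False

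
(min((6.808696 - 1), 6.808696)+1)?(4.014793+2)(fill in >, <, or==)>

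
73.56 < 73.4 False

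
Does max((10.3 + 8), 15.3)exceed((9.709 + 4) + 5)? No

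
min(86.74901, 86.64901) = 86.64901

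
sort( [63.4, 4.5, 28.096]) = [4.5, 28.096, 63.4]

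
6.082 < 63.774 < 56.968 False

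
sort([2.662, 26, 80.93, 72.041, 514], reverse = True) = [514, 80.93, 72.041, 26, 2.662]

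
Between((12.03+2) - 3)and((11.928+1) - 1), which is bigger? ((11.928+1) - 1)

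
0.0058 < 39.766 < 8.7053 False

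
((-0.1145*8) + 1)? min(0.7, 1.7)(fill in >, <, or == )<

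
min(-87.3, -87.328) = -87.328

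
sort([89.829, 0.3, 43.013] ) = [0.3, 43.013, 89.829]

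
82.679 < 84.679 True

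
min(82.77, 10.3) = 10.3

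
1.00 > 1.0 False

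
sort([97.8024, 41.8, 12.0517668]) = [12.0517668, 41.8, 97.8024]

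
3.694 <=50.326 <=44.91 False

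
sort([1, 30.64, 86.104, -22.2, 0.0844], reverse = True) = [86.104, 30.64, 1, 0.0844, -22.2]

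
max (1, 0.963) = 1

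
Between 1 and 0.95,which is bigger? 1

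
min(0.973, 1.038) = 0.973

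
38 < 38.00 False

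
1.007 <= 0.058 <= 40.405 False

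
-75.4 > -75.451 True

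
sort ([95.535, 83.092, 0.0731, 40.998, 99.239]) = [0.0731, 40.998, 83.092, 95.535, 99.239]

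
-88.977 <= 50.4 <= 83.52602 True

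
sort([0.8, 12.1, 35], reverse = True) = [35, 12.1, 0.8]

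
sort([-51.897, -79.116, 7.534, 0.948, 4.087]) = [-79.116, -51.897, 0.948, 4.087, 7.534]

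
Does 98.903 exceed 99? No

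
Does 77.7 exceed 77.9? No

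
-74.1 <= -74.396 False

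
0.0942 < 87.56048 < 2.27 False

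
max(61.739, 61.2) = 61.739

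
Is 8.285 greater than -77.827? Yes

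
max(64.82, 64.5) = 64.82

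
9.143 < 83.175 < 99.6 True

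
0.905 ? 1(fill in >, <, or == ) <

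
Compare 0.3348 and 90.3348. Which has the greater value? 90.3348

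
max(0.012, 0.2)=0.2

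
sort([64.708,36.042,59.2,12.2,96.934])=[12.2,36.042,59.2,64.708,96.934]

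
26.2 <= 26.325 True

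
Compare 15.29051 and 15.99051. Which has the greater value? 15.99051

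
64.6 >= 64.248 True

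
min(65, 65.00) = 65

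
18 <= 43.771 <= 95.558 True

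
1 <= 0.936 False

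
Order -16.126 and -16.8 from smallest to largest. -16.8, -16.126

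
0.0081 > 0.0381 False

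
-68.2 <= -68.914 False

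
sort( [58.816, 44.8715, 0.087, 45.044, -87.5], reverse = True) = [58.816, 45.044, 44.8715, 0.087, -87.5]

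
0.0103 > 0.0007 True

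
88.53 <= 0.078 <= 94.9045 False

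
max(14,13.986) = 14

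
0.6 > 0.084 True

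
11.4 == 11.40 True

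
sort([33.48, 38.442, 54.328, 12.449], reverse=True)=[54.328, 38.442, 33.48, 12.449]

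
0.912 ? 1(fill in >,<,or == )<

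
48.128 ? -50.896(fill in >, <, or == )>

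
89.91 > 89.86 True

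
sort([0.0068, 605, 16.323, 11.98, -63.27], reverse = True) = [605, 16.323, 11.98, 0.0068, -63.27]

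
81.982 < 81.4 False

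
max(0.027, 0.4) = 0.4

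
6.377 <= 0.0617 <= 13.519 False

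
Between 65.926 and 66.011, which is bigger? 66.011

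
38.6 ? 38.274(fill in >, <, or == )>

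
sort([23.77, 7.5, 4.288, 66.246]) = [4.288, 7.5, 23.77, 66.246]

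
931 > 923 True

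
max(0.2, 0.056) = 0.2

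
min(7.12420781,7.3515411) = 7.12420781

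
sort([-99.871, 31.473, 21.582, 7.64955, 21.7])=[-99.871, 7.64955, 21.582, 21.7, 31.473]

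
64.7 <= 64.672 False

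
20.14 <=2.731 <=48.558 False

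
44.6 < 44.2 False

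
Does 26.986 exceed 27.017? No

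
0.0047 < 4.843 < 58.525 True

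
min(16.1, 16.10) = 16.1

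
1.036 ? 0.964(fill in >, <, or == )>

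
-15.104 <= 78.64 True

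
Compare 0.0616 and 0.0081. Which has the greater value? 0.0616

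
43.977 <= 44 True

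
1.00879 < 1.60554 True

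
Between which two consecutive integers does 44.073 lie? 44 and 45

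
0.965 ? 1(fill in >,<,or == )<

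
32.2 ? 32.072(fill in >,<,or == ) >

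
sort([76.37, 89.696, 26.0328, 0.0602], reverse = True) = [89.696, 76.37, 26.0328, 0.0602]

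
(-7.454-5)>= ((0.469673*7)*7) False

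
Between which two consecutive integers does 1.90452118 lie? 1 and 2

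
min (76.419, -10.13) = -10.13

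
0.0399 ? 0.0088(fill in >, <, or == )>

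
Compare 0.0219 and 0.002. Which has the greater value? 0.0219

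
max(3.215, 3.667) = 3.667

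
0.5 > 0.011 True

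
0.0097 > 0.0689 False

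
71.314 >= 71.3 True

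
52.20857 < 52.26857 True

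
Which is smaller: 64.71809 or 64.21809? 64.21809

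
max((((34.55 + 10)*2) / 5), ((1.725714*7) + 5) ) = 17.82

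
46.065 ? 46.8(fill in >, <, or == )<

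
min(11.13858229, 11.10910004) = 11.10910004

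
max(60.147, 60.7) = 60.7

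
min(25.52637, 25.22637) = 25.22637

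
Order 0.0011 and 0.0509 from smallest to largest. 0.0011, 0.0509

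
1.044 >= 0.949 True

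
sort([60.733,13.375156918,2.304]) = [2.304,13.375156918,60.733]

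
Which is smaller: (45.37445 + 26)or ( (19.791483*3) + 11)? ( (19.791483*3) + 11)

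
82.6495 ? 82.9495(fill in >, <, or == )<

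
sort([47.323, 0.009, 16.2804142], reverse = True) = [47.323, 16.2804142, 0.009]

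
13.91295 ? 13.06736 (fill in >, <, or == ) >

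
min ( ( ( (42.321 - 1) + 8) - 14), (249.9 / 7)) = 35.321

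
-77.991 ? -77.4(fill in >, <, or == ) <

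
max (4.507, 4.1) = 4.507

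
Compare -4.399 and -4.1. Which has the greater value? -4.1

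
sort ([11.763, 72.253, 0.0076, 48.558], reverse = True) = [72.253, 48.558, 11.763, 0.0076]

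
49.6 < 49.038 False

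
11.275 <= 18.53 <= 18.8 True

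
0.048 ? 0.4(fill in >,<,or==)<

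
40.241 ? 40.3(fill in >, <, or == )<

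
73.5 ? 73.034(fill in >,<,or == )>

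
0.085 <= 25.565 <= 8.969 False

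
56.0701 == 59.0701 False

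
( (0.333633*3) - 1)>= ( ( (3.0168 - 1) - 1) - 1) False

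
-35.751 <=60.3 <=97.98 True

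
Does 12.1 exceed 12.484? No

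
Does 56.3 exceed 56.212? Yes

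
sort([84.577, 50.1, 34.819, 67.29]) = [34.819, 50.1, 67.29, 84.577]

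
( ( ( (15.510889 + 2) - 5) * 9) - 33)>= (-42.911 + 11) True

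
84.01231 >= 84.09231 False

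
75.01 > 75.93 False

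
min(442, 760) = 442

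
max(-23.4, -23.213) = -23.213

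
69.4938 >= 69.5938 False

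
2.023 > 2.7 False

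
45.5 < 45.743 True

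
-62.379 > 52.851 False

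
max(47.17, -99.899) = 47.17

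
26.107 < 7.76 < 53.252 False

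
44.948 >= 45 False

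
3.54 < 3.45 False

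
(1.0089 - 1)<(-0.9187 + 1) True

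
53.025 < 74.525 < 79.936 True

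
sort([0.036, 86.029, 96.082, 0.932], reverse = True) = [96.082, 86.029, 0.932, 0.036]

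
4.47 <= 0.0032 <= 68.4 False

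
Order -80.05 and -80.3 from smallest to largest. -80.3, -80.05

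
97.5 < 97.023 False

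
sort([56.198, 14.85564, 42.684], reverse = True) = [56.198, 42.684, 14.85564]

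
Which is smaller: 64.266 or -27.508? -27.508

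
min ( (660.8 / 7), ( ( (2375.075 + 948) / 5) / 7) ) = 94.4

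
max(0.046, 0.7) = 0.7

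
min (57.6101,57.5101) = 57.5101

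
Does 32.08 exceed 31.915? Yes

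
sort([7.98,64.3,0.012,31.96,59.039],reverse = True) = [64.3,59.039,31.96,7.98,0.012]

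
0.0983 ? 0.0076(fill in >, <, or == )>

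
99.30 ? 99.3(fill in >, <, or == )==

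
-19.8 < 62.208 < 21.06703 False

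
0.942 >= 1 False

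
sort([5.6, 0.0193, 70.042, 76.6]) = [0.0193, 5.6, 70.042, 76.6]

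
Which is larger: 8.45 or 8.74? 8.74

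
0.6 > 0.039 True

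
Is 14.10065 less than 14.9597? Yes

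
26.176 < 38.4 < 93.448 True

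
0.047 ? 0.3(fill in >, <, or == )<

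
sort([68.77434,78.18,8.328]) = [8.328,68.77434,78.18]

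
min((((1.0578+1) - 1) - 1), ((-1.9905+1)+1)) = 0.0095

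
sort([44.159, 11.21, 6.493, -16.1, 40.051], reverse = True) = [44.159, 40.051, 11.21, 6.493, -16.1]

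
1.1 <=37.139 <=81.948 True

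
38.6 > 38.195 True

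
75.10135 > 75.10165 False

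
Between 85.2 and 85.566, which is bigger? 85.566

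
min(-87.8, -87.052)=-87.8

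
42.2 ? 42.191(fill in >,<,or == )>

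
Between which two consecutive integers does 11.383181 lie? 11 and 12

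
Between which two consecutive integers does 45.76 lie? 45 and 46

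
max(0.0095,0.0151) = 0.0151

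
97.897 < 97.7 False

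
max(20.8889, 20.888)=20.8889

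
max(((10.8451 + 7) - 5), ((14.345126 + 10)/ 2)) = 12.8451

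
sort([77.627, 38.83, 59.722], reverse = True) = [77.627, 59.722, 38.83]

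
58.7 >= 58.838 False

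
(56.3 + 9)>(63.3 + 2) False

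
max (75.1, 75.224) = 75.224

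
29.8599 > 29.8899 False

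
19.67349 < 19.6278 False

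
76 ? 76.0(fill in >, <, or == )==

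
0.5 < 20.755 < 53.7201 True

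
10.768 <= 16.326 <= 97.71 True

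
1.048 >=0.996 True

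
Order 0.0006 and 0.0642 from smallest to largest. 0.0006, 0.0642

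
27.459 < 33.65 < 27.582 False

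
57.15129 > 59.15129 False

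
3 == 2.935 False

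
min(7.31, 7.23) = 7.23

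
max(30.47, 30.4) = 30.47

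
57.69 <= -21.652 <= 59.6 False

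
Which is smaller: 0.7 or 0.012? 0.012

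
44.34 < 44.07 False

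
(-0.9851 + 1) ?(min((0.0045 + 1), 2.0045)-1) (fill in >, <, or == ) >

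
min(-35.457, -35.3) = -35.457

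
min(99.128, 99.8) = 99.128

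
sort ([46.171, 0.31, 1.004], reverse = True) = [46.171, 1.004, 0.31]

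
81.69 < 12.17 False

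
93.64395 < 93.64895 True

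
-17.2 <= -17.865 False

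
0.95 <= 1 True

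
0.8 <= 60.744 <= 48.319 False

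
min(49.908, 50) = 49.908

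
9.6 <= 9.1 False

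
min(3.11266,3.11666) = 3.11266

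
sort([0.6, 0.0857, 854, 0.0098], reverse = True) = [854, 0.6, 0.0857, 0.0098]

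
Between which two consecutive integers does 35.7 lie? 35 and 36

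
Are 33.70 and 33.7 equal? Yes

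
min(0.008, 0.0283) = 0.008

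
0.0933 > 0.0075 True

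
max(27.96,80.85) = 80.85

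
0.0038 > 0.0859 False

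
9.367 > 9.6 False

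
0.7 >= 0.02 True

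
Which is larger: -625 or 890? 890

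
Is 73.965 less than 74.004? Yes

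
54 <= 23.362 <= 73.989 False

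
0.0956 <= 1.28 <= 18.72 True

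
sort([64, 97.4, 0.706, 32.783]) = [0.706, 32.783, 64, 97.4]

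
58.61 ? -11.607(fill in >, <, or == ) >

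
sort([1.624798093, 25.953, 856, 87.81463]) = [1.624798093, 25.953, 87.81463, 856]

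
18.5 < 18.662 True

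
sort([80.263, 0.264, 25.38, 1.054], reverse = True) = [80.263, 25.38, 1.054, 0.264]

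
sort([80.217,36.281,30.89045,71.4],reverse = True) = [80.217,71.4,36.281,30.89045]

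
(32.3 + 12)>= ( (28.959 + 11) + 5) False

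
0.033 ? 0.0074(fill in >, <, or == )>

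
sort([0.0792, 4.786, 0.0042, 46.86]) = [0.0042, 0.0792, 4.786, 46.86]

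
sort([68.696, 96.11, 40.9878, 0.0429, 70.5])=[0.0429, 40.9878, 68.696, 70.5, 96.11]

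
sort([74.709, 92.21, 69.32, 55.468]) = [55.468, 69.32, 74.709, 92.21]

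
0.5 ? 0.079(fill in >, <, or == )>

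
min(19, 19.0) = 19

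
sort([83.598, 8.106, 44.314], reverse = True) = [83.598, 44.314, 8.106]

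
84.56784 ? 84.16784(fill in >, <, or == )>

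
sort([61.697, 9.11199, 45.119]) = [9.11199, 45.119, 61.697]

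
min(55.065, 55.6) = 55.065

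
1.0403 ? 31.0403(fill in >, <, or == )<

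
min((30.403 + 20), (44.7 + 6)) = 50.403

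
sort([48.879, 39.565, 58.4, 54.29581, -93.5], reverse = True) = [58.4, 54.29581, 48.879, 39.565, -93.5]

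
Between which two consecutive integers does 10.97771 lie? 10 and 11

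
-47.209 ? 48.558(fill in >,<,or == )<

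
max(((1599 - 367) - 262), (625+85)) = 970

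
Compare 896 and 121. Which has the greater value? 896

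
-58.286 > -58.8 True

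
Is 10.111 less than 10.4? Yes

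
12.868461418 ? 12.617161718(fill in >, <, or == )>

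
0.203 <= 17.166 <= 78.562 True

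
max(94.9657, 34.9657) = 94.9657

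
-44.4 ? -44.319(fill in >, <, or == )<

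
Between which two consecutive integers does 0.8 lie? 0 and 1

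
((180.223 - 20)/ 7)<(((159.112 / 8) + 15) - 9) True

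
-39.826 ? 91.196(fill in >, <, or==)<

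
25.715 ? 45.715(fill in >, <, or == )<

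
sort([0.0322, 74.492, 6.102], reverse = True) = [74.492, 6.102, 0.0322]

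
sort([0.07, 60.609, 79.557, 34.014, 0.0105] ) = [0.0105, 0.07, 34.014, 60.609, 79.557]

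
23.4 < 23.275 False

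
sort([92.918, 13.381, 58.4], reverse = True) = [92.918, 58.4, 13.381]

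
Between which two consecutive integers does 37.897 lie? 37 and 38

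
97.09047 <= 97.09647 True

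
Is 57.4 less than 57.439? Yes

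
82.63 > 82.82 False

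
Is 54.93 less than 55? Yes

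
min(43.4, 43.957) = 43.4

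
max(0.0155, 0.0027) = 0.0155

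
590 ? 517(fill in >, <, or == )>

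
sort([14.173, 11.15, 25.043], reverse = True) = [25.043, 14.173, 11.15]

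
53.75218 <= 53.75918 True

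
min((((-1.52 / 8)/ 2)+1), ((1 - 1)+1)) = 0.905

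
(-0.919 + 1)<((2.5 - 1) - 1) True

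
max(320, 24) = 320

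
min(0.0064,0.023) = 0.0064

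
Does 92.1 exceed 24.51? Yes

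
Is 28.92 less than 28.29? No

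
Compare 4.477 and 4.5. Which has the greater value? 4.5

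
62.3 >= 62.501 False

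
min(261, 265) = 261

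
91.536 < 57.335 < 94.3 False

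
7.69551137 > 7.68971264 True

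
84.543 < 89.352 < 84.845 False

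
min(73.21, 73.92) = 73.21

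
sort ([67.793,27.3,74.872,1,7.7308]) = [1,7.7308,27.3,67.793,74.872]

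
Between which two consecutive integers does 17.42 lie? 17 and 18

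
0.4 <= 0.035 False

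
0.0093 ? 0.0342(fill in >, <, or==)<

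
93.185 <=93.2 True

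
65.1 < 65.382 True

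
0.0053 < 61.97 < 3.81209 False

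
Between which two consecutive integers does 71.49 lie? 71 and 72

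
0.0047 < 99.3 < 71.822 False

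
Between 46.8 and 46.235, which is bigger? 46.8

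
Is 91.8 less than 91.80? No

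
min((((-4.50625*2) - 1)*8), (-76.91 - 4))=-80.91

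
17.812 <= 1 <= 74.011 False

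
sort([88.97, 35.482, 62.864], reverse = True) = [88.97, 62.864, 35.482]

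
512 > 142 True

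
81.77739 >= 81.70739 True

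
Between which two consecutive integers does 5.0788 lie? 5 and 6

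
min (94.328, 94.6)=94.328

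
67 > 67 False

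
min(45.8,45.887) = 45.8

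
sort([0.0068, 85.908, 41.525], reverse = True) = [85.908, 41.525, 0.0068]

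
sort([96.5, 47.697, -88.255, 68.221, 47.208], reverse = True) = [96.5, 68.221, 47.697, 47.208, -88.255]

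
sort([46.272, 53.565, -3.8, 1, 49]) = [-3.8, 1, 46.272, 49, 53.565]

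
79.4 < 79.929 True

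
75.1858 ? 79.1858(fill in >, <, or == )<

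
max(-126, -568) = -126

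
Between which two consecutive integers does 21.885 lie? 21 and 22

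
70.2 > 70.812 False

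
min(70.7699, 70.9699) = 70.7699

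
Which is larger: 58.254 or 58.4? 58.4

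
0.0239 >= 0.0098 True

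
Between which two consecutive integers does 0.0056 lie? 0 and 1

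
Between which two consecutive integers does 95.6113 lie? 95 and 96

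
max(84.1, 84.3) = 84.3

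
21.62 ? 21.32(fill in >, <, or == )>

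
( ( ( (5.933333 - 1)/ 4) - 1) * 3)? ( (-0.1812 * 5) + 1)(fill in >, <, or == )>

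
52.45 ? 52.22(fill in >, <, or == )>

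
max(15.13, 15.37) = 15.37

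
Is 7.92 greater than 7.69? Yes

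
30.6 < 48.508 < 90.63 True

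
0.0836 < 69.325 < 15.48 False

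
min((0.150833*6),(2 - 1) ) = 0.904998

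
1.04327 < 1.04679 True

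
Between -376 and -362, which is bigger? -362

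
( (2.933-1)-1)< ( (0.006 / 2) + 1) True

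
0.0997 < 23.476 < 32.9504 True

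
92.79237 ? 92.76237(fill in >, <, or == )>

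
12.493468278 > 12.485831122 True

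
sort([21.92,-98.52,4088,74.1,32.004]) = [-98.52,21.92,32.004,74.1,4088]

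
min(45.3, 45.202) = 45.202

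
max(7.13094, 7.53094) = 7.53094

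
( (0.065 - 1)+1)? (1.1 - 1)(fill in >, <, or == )<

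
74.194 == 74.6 False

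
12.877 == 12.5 False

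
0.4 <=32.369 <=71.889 True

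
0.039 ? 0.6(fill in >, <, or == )<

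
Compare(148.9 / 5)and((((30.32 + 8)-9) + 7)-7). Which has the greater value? (148.9 / 5)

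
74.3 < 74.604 True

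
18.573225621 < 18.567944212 False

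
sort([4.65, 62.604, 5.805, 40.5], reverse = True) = [62.604, 40.5, 5.805, 4.65]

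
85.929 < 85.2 False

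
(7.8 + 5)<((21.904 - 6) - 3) True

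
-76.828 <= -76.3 True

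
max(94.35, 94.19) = 94.35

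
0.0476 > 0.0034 True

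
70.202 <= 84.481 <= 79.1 False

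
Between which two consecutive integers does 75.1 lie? 75 and 76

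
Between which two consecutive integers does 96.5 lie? 96 and 97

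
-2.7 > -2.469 False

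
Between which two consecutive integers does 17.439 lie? 17 and 18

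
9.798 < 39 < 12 False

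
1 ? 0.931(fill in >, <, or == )>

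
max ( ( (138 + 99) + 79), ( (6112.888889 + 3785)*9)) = 89081.000001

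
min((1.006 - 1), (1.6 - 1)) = 0.006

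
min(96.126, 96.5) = 96.126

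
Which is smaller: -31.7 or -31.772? -31.772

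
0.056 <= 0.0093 False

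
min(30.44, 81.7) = 30.44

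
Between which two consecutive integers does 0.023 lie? 0 and 1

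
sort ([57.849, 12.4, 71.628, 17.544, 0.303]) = [0.303, 12.4, 17.544, 57.849, 71.628]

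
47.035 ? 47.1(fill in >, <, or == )<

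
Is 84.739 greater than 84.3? Yes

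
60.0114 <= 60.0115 True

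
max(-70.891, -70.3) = -70.3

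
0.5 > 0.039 True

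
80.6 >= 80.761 False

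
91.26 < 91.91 True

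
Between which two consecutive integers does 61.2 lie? 61 and 62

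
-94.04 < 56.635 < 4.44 False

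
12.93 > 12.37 True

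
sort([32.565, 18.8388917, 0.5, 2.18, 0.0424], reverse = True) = [32.565, 18.8388917, 2.18, 0.5, 0.0424]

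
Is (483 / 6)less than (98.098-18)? No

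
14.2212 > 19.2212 False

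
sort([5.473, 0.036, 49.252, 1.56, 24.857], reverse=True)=[49.252, 24.857, 5.473, 1.56, 0.036]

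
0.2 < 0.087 False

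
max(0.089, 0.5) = 0.5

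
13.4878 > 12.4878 True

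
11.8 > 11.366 True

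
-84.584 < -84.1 True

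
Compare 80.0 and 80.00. They are equal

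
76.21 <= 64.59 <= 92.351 False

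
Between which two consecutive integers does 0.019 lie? 0 and 1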